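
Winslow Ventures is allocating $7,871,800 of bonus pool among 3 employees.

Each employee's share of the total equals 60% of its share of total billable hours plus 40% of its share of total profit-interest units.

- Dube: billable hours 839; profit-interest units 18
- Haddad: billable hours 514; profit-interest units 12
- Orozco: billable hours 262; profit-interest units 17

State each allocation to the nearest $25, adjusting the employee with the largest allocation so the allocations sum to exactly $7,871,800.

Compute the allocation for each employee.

Dube: $3,659,550 | Haddad: $2,307,125 | Orozco: $1,905,125

Billable hours total 1,615; profit-interest units total 47.
Blended shares (60% billable hours + 40% profit-interest units): Dube 0.4649; Haddad 0.2931; Orozco 0.2420.
Raw shares: Dube 3,659,554.76; Haddad 2,307,125.49; Orozco 1,905,119.75.
Rounded to nearest $25: Dube $3,659,550; Haddad $2,307,125; Orozco $1,905,125. Sum = $7,871,800.
Rounded total matches; no reconciliation needed.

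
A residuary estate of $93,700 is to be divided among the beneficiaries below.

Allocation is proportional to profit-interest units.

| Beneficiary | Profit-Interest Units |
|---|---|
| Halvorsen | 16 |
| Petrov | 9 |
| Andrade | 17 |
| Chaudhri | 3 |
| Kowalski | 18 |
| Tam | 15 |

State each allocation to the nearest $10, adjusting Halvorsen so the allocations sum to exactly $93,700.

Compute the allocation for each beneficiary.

Profit-interest units total: 78.
Pro-rata amounts: Halvorsen 16/78 × $93,700 = 19,220.51; Petrov 9/78 × $93,700 = 10,811.54; Andrade 17/78 × $93,700 = 20,421.79; Chaudhri 3/78 × $93,700 = 3,603.85; Kowalski 18/78 × $93,700 = 21,623.08; Tam 15/78 × $93,700 = 18,019.23.
At nearest $10: Halvorsen $19,220; Petrov $10,810; Andrade $20,420; Chaudhri $3,600; Kowalski $21,620; Tam $18,020. Sum = $93,690.
Difference $93,700 − $93,690 = +$10 applied to Halvorsen: Halvorsen becomes $19,230.

Halvorsen: $19,230 · Petrov: $10,810 · Andrade: $20,420 · Chaudhri: $3,600 · Kowalski: $21,620 · Tam: $18,020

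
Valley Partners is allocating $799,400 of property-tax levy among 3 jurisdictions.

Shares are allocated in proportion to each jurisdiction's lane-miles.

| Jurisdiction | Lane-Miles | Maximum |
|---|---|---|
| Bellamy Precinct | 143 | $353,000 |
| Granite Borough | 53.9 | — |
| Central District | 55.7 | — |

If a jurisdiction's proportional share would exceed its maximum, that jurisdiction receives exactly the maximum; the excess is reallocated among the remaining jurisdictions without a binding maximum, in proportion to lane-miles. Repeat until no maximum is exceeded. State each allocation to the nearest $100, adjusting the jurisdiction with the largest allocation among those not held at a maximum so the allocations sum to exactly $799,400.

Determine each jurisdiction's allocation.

Bellamy Precinct: $353,000 | Granite Borough: $219,500 | Central District: $226,900

Combined lane-miles = 252.6.
Proportional shares (ignoring caps): Bellamy Precinct 452,550.28; Granite Borough 170,576.64; Central District 176,273.08.
Cap binds for Bellamy Precinct ($353,000); balance $446,400 reallocated over remaining lane-miles 109.6.
Remaining shares: Granite Borough 219,534.31 → $219,500; Central District 226,865.69 → $226,900.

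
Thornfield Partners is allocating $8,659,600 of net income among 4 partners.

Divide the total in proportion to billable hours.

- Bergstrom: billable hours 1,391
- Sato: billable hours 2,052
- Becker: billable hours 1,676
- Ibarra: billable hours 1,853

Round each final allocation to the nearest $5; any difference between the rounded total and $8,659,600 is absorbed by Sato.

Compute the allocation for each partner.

Bergstrom: $1,727,695 · Sato: $2,548,700 · Becker: $2,081,680 · Ibarra: $2,301,525

Sum of billable hours: 6,972.
Unrounded shares: Bergstrom 1,391/6,972 × $8,659,600 = 1,727,697.02; Sato 2,052/6,972 × $8,659,600 = 2,548,694.66; Becker 1,676/6,972 × $8,659,600 = 2,081,682.39; Ibarra 1,853/6,972 × $8,659,600 = 2,301,525.93.
At nearest $5: Bergstrom $1,727,695; Sato $2,548,695; Becker $2,081,680; Ibarra $2,301,525. Sum = $8,659,595.
Difference $8,659,600 − $8,659,595 = +$5 applied to Sato: Sato becomes $2,548,700.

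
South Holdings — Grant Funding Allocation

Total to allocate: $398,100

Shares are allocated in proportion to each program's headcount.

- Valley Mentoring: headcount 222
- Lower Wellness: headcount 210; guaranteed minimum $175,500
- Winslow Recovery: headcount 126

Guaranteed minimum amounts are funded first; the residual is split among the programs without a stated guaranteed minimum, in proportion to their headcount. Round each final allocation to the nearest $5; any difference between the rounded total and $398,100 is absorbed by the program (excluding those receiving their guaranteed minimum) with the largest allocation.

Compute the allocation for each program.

Valley Mentoring: $142,005 · Lower Wellness: $175,500 · Winslow Recovery: $80,595

Guaranteed amounts: Lower Wellness $175,500. Residual $222,600.
Residual split over remaining headcount 348: Valley Mentoring 142,003.45 → $142,005; Winslow Recovery 80,596.55 → $80,595.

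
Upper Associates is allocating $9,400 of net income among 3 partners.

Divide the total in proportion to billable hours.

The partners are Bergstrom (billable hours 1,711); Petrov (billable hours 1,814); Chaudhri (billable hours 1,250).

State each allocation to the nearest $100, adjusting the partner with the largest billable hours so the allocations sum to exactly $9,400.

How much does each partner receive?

Combined billable hours = 4,775.
Unrounded shares: Bergstrom 1,711/4,775 × $9,400 = 3,368.25; Petrov 1,814/4,775 × $9,400 = 3,571.02; Chaudhri 1,250/4,775 × $9,400 = 2,460.73.
After rounding ($100): Bergstrom $3,400; Petrov $3,600; Chaudhri $2,500. Sum = $9,500.
Difference $9,400 − $9,500 = −$100 applied to largest billable hours (Petrov): Petrov becomes $3,500.

Bergstrom: $3,400 · Petrov: $3,500 · Chaudhri: $2,500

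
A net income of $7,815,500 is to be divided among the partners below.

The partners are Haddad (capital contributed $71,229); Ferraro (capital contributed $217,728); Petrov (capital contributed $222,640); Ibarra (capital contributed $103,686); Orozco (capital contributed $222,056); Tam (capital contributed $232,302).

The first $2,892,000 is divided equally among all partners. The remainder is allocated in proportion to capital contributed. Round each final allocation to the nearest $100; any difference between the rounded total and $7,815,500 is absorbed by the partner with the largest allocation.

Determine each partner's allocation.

Haddad: $809,900 | Ferraro: $1,484,200 | Petrov: $1,506,800 | Ibarra: $959,300 | Orozco: $1,504,100 | Tam: $1,551,200

First tranche $2,892,000 split equally: $482,000 each.
Remainder $4,923,500 by capital contributed (total 1,069,641): Haddad 327,863.26 → $327,900; Ferraro 1,002,190.28 → $1,002,200; Petrov 1,024,799.95 → $1,024,800; Ibarra 477,261.08 → $477,300; Orozco 1,022,111.83 → $1,022,100; Tam 1,069,273.61 → $1,069,300.
Rounding difference −$100 on remainder applied to Tam.
Totals: Haddad $482,000 + $327,900 = $809,900; Ferraro $482,000 + $1,002,200 = $1,484,200; Petrov $482,000 + $1,024,800 = $1,506,800; Ibarra $482,000 + $477,300 = $959,300; Orozco $482,000 + $1,022,100 = $1,504,100; Tam $482,000 + $1,069,200 = $1,551,200.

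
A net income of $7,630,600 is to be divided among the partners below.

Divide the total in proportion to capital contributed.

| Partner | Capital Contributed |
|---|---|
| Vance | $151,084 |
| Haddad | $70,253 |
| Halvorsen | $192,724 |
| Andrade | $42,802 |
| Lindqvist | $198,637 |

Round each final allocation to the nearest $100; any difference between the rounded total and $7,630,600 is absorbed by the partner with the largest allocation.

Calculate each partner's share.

Vance: $1,758,800 | Haddad: $817,800 | Halvorsen: $2,243,500 | Andrade: $498,300 | Lindqvist: $2,312,200

Combined capital contributed = 655,500.
Proportional shares: Vance 151,084/655,500 × $7,630,600 = 1,758,751.44; Haddad 70,253/655,500 × $7,630,600 = 817,807.08; Halvorsen 192,724/655,500 × $7,630,600 = 2,243,477.89; Andrade 42,802/655,500 × $7,630,600 = 498,253.15; Lindqvist 198,637/655,500 × $7,630,600 = 2,312,310.44.
After rounding ($100): Vance $1,758,800; Haddad $817,800; Halvorsen $2,243,500; Andrade $498,300; Lindqvist $2,312,300. Sum = $7,630,700.
Difference $7,630,600 − $7,630,700 = −$100 applied to largest allocation (Lindqvist): Lindqvist becomes $2,312,200.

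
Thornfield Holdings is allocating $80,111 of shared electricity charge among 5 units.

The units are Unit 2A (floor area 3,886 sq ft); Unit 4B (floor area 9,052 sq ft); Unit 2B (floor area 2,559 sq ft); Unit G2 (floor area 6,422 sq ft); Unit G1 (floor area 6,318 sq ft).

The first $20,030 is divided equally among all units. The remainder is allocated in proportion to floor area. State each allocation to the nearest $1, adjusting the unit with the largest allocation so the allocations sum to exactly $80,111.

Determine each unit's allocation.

Unit 2A: $12,274; Unit 4B: $23,267; Unit 2B: $9,451; Unit G2: $17,670; Unit G1: $17,449

$20,030 shared equally gives $4,006 per unit.
Remainder $60,081 by floor area (total 28,237): Unit 2A 8,268.40 → $8,268; Unit 4B 19,260.30 → $19,260; Unit 2B 5,444.89 → $5,445; Unit G2 13,664.35 → $13,664; Unit G1 13,443.06 → $13,443.
Rounding difference +$1 on remainder applied to Unit 4B.
Totals: Unit 2A $4,006 + $8,268 = $12,274; Unit 4B $4,006 + $19,261 = $23,267; Unit 2B $4,006 + $5,445 = $9,451; Unit G2 $4,006 + $13,664 = $17,670; Unit G1 $4,006 + $13,443 = $17,449.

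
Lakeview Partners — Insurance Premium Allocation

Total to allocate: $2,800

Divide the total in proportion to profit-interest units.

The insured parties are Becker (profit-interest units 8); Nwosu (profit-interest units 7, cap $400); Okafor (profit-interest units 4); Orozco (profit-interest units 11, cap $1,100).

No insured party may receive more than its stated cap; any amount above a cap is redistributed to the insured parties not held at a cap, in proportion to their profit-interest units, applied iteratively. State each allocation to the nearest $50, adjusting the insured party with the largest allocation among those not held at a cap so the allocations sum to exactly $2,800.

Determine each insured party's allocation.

Sum of profit-interest units: 30.
Unconstrained shares: Becker 746.67; Nwosu 653.33; Okafor 373.33; Orozco 1,026.67.
Capped: Nwosu ($400); remaining pool $2,400 reallocated over remaining profit-interest units 23.
Capped: Orozco ($1,100); remaining pool $1,300 reallocated over remaining profit-interest units 12.
Shares after redistribution: Becker 866.67 → $850; Okafor 433.33 → $450.

Becker: $850 · Nwosu: $400 · Okafor: $450 · Orozco: $1,100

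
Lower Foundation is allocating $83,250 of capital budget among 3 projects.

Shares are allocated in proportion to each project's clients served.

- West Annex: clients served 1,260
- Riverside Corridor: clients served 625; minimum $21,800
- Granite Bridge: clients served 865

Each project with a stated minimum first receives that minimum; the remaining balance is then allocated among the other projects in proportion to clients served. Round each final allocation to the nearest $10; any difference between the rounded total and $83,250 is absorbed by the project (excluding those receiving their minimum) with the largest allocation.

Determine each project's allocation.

West Annex: $36,440 · Riverside Corridor: $21,800 · Granite Bridge: $25,010

Fund the minimums — Riverside Corridor $21,800. Remaining pool $61,450.
Remaining pool split over remaining clients served 2,125: West Annex 36,436.24 → $36,440; Granite Bridge 25,013.76 → $25,010.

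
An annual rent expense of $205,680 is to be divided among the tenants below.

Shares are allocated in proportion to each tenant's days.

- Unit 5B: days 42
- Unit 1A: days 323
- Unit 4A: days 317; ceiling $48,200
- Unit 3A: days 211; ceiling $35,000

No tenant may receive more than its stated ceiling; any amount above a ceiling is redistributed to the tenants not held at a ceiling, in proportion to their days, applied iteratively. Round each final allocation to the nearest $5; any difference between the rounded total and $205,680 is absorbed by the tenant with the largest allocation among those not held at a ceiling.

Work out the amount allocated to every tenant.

Days total: 893.
Pro-rata shares before constraints: Unit 5B 9,673.64; Unit 1A 74,394.89; Unit 4A 73,012.95; Unit 3A 48,598.52.
Capped: Unit 4A ($48,200), Unit 3A ($35,000); remaining pool $122,480 reallocated over remaining days 365.
Shares after redistribution: Unit 5B 14,093.59 → $14,095; Unit 1A 108,386.41 → $108,385.

Unit 5B: $14,095 · Unit 1A: $108,385 · Unit 4A: $48,200 · Unit 3A: $35,000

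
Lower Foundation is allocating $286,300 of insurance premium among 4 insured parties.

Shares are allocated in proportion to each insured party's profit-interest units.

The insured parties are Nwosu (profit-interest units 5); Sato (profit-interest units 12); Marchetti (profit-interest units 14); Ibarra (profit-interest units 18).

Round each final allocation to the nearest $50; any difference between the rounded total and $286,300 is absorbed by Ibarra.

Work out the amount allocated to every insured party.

Nwosu: $29,200 | Sato: $70,100 | Marchetti: $81,800 | Ibarra: $105,200

Total profit-interest units = 49.
Unrounded shares: Nwosu 5/49 × $286,300 = 29,214.29; Sato 12/49 × $286,300 = 70,114.29; Marchetti 14/49 × $286,300 = 81,800.00; Ibarra 18/49 × $286,300 = 105,171.43.
After rounding ($50): Nwosu $29,200; Sato $70,100; Marchetti $81,800; Ibarra $105,150. Sum = $286,250.
Difference $286,300 − $286,250 = +$50 applied to Ibarra: Ibarra becomes $105,200.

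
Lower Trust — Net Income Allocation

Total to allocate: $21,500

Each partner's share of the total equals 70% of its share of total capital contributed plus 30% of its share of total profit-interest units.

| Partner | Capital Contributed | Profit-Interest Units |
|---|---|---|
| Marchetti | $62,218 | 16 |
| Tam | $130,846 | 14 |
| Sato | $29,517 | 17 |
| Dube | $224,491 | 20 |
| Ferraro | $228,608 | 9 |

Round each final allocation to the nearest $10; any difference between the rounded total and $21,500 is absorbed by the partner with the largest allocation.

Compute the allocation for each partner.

Totals — capital contributed 675,680, profit-interest units 76.
Combined weights (70% capital contributed + 30% profit-interest units): Marchetti 0.1276; Tam 0.1908; Sato 0.0977; Dube 0.3115; Ferraro 0.2724.
Pro-rata amounts: Marchetti 2,743.73; Tam 4,102.60; Sato 2,100.22; Dube 6,697.65; Ferraro 5,855.80.
Rounded to nearest $10: Marchetti $2,740; Tam $4,100; Sato $2,100; Dube $6,700; Ferraro $5,860. Sum = $21,500.
Sum already equals the total — no adjustment.

Marchetti: $2,740; Tam: $4,100; Sato: $2,100; Dube: $6,700; Ferraro: $5,860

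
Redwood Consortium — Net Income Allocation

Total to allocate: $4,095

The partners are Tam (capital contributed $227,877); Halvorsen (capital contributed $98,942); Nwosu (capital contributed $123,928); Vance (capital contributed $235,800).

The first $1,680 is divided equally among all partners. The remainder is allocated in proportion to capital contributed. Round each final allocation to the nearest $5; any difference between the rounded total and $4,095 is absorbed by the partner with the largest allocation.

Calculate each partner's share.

Tam: $1,220 · Halvorsen: $770 · Nwosu: $855 · Vance: $1,250

First tranche $1,680 split equally: $420 each.
Remainder $2,415 by capital contributed (total 686,547): Tam 801.58 → $800; Halvorsen 348.04 → $350; Nwosu 435.93 → $435; Vance 829.45 → $830.
Totals: Tam $420 + $800 = $1,220; Halvorsen $420 + $350 = $770; Nwosu $420 + $435 = $855; Vance $420 + $830 = $1,250.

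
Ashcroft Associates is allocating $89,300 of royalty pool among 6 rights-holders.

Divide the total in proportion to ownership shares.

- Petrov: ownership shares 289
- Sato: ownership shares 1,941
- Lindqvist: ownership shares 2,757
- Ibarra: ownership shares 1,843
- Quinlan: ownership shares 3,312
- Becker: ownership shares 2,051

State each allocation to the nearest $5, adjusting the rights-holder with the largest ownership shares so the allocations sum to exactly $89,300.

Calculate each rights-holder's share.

Total ownership shares = 12,193.
Pro-rata amounts: Petrov 289/12,193 × $89,300 = 2,116.60; Sato 1,941/12,193 × $89,300 = 14,215.64; Lindqvist 2,757/12,193 × $89,300 = 20,191.92; Ibarra 1,843/12,193 × $89,300 = 13,497.90; Quinlan 3,312/12,193 × $89,300 = 24,256.67; Becker 2,051/12,193 × $89,300 = 15,021.27.
After rounding ($5): Petrov $2,115; Sato $14,215; Lindqvist $20,190; Ibarra $13,500; Quinlan $24,255; Becker $15,020. Sum = $89,295.
Difference $89,300 − $89,295 = +$5 applied to largest ownership shares (Quinlan): Quinlan becomes $24,260.

Petrov: $2,115; Sato: $14,215; Lindqvist: $20,190; Ibarra: $13,500; Quinlan: $24,260; Becker: $15,020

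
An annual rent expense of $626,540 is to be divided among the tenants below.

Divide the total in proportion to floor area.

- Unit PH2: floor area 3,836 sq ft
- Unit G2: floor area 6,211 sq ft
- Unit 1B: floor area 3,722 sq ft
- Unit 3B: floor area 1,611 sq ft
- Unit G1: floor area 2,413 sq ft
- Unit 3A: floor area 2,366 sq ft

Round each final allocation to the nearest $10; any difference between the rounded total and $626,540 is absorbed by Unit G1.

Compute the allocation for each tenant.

Total floor area = 20,159.
Proportional shares: Unit PH2 3,836/20,159 × $626,540 = 119,222.55; Unit G2 6,211/20,159 × $626,540 = 193,037.35; Unit 1B 3,722/20,159 × $626,540 = 115,679.44; Unit 3B 1,611/20,159 × $626,540 = 50,069.74; Unit G1 2,413/20,159 × $626,540 = 74,995.83; Unit 3A 2,366/20,159 × $626,540 = 73,535.08.
Rounded to nearest $10: Unit PH2 $119,220; Unit G2 $193,040; Unit 1B $115,680; Unit 3B $50,070; Unit G1 $75,000; Unit 3A $73,540. Sum = $626,550.
Difference $626,540 − $626,550 = −$10 applied to Unit G1: Unit G1 becomes $74,990.

Unit PH2: $119,220 | Unit G2: $193,040 | Unit 1B: $115,680 | Unit 3B: $50,070 | Unit G1: $74,990 | Unit 3A: $73,540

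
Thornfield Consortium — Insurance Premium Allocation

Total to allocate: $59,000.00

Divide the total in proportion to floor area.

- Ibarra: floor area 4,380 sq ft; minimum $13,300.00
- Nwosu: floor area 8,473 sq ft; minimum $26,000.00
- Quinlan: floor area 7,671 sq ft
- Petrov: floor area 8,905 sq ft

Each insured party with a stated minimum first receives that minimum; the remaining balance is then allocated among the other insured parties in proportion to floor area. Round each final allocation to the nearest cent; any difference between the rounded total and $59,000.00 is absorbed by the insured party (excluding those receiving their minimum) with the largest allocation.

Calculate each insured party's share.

Minimums first: Ibarra $13,300.00; Nwosu $26,000.00. Remaining pool $19,700.00.
Remaining pool split over remaining floor area 16,576: Quinlan 9,116.7169 → $9,116.72; Petrov 10,583.2831 → $10,583.28.

Ibarra: $13,300.00 | Nwosu: $26,000.00 | Quinlan: $9,116.72 | Petrov: $10,583.28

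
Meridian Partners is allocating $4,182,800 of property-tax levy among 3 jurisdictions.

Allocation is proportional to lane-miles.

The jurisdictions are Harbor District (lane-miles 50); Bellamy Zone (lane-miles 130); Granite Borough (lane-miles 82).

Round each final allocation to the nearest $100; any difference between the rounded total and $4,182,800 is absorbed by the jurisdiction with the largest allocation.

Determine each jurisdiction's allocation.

Combined lane-miles = 262.
Pro-rata amounts: Harbor District 50/262 × $4,182,800 = 798,244.27; Bellamy Zone 130/262 × $4,182,800 = 2,075,435.11; Granite Borough 82/262 × $4,182,800 = 1,309,120.61.
Rounded to nearest $100: Harbor District $798,200; Bellamy Zone $2,075,400; Granite Borough $1,309,100. Sum = $4,182,700.
Difference $4,182,800 − $4,182,700 = +$100 applied to largest allocation (Bellamy Zone): Bellamy Zone becomes $2,075,500.

Harbor District: $798,200 | Bellamy Zone: $2,075,500 | Granite Borough: $1,309,100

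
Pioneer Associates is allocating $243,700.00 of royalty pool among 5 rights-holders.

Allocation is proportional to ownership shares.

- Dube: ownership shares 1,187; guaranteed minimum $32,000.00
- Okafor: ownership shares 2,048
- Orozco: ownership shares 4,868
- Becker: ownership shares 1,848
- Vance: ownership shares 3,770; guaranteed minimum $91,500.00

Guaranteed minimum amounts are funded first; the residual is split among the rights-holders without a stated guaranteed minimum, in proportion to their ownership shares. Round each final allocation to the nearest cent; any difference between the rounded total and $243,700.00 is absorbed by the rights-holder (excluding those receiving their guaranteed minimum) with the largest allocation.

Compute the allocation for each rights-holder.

Dube: $32,000.00; Okafor: $28,088.73; Orozco: $66,765.58; Becker: $25,345.69; Vance: $91,500.00

Guaranteed amounts: Dube $32,000.00; Vance $91,500.00. Balance $120,200.00.
Balance split over remaining ownership shares 8,764: Okafor 28,088.7266 → $28,088.73; Orozco 66,765.5865 → $66,765.59; Becker 25,345.6869 → $25,345.69.
Rounding difference −$0.01 applied to Orozco → $66,765.58.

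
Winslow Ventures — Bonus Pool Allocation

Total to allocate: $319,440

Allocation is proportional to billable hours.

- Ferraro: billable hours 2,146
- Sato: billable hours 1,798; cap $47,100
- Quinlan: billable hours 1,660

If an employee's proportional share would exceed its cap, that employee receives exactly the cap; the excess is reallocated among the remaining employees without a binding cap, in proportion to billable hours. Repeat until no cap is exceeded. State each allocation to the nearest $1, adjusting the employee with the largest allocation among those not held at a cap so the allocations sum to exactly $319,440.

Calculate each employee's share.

Ferraro: $153,558; Sato: $47,100; Quinlan: $118,782

Total billable hours = 5,604.
Unconstrained shares: Ferraro 122,326.60; Sato 102,489.85; Quinlan 94,623.55.
Capped: Sato ($47,100); balance $272,340 reallocated over remaining billable hours 3,806.
Redistributed shares: Ferraro 153,557.97 → $153,558; Quinlan 118,782.03 → $118,782.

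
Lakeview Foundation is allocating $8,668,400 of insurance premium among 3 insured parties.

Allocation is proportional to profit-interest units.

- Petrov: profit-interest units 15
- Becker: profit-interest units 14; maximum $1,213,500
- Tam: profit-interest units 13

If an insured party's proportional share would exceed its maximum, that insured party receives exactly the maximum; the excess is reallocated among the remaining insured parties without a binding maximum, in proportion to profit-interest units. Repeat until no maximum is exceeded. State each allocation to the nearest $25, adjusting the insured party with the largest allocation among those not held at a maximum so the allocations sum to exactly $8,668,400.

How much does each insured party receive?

Sum of profit-interest units: 42.
Proportional shares (ignoring caps): Petrov 3,095,857.14; Becker 2,889,466.67; Tam 2,683,076.19.
Capped: Becker ($1,213,500); balance $7,454,900 reallocated over remaining profit-interest units 28.
Redistributed shares: Petrov 3,993,696.43 → $3,993,700; Tam 3,461,203.57 → $3,461,200.

Petrov: $3,993,700 · Becker: $1,213,500 · Tam: $3,461,200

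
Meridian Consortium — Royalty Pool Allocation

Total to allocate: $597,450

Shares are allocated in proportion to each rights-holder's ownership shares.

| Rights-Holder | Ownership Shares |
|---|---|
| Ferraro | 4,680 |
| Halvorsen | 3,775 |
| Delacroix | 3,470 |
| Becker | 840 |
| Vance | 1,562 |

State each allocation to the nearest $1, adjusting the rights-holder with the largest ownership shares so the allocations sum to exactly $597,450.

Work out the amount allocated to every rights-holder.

Ferraro: $195,161 · Halvorsen: $157,421 · Delacroix: $144,702 · Becker: $35,029 · Vance: $65,137

Combined ownership shares = 4,680 + 3,775 + 3,470 + 840 + 1,562 = 14,327.
Pro-rata amounts: Ferraro 195,160.61; Halvorsen 157,421.22; Delacroix 144,702.42; Becker 35,028.83; Vance 65,136.94.
Rounded to nearest $1: Ferraro $195,161; Halvorsen $157,421; Delacroix $144,702; Becker $35,029; Vance $65,137. Sum = $597,450.
Sum already equals the total — no adjustment.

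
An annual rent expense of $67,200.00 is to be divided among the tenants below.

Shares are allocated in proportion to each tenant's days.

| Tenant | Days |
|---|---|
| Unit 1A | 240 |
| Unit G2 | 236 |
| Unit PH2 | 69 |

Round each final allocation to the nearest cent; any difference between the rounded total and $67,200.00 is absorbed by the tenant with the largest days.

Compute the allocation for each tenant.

Unit 1A: $29,592.66; Unit G2: $29,099.45; Unit PH2: $8,507.89

Total days = 240 + 236 + 69 = 545.
Pro-rata amounts: Unit 1A 29,592.6606; Unit G2 29,099.4495; Unit PH2 8,507.8899.
Rounded to nearest cent: Unit 1A $29,592.66; Unit G2 $29,099.45; Unit PH2 $8,507.89. Sum = $67,200.00.
Sum already equals the total — no adjustment.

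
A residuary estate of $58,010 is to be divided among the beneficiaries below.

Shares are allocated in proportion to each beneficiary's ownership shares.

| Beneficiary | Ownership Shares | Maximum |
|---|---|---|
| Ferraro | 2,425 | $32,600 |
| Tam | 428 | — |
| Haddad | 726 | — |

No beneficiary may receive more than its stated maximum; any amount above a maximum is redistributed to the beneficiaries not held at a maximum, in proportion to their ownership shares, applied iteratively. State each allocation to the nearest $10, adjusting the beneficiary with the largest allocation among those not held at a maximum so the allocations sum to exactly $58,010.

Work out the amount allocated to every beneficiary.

Ferraro: $32,600 | Tam: $9,420 | Haddad: $15,990

Ownership shares total: 3,579.
Unconstrained shares: Ferraro 39,305.46; Tam 6,937.21; Haddad 11,767.33.
Held at cap: Ferraro ($32,600); residual $25,410 reallocated over remaining ownership shares 1,154.
Redistributed shares: Tam 9,424.16 → $9,420; Haddad 15,985.84 → $15,990.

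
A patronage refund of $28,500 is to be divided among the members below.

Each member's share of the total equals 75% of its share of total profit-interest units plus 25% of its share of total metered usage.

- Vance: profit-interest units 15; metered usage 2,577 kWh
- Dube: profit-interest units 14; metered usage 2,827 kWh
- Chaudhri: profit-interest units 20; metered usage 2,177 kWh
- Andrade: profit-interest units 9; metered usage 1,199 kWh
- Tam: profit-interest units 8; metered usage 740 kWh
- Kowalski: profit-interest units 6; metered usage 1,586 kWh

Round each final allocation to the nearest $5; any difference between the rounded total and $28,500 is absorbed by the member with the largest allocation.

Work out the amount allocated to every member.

Vance: $6,105 | Dube: $5,970 | Chaudhri: $7,335 | Andrade: $3,440 | Tam: $2,850 | Kowalski: $2,800

Profit-interest units total 72; metered usage total 11,106.
Blended shares (75% profit-interest units + 25% metered usage): Vance 0.2143; Dube 0.2095; Chaudhri 0.2573; Andrade 0.1207; Tam 0.1000; Kowalski 0.0982.
Raw shares: Vance 6,106.39; Dube 5,969.90; Chaudhri 7,334.14; Andrade 3,441.09; Tam 2,849.74; Kowalski 2,798.74.
At nearest $5: Vance $6,105; Dube $5,970; Chaudhri $7,335; Andrade $3,440; Tam $2,850; Kowalski $2,800. Sum = $28,500.
Rounded total matches; no reconciliation needed.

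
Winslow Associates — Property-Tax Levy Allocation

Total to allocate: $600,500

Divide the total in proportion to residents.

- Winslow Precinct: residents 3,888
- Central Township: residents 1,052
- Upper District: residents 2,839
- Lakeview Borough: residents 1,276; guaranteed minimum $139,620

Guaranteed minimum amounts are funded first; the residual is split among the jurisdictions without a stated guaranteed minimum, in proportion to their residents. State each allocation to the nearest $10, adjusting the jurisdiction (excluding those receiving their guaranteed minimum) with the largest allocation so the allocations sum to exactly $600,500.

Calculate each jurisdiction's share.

Guaranteed amounts: Lakeview Borough $139,620. Remaining pool $460,880.
Remaining pool split over remaining residents 7,779: Winslow Precinct 230,351.13 → $230,350; Central Township 62,327.52 → $62,330; Upper District 168,201.35 → $168,200.

Winslow Precinct: $230,350 · Central Township: $62,330 · Upper District: $168,200 · Lakeview Borough: $139,620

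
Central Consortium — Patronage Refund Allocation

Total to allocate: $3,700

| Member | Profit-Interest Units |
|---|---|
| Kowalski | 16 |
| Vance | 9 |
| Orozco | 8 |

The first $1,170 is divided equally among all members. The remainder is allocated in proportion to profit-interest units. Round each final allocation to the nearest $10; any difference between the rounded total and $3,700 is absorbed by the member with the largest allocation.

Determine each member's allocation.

$1,170 shared equally gives $390 per member.
Remainder $2,530 by profit-interest units (total 33): Kowalski 1,226.67 → $1,230; Vance 690.00 → $690; Orozco 613.33 → $610.
Totals: Kowalski $390 + $1,230 = $1,620; Vance $390 + $690 = $1,080; Orozco $390 + $610 = $1,000.

Kowalski: $1,620 · Vance: $1,080 · Orozco: $1,000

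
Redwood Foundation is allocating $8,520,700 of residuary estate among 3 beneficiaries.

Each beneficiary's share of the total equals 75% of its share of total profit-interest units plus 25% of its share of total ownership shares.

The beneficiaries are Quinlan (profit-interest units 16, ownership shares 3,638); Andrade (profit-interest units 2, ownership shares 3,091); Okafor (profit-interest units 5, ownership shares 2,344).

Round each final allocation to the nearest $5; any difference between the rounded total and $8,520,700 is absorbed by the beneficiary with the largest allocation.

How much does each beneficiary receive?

Totals — profit-interest units 23, ownership shares 9,073.
Composite weights (75% profit-interest units + 25% ownership shares): Quinlan 0.6220; Andrade 0.1504; Okafor 0.2276.
Pro-rata amounts: Quinlan 5,299,718.69; Andrade 1,281,408.28; Okafor 1,939,573.03.
Rounded to nearest $5: Quinlan $5,299,720; Andrade $1,281,410; Okafor $1,939,575. Sum = $8,520,705.
Difference $8,520,700 − $8,520,705 = −$5 applied to largest allocation (Quinlan): Quinlan becomes $5,299,715.

Quinlan: $5,299,715 | Andrade: $1,281,410 | Okafor: $1,939,575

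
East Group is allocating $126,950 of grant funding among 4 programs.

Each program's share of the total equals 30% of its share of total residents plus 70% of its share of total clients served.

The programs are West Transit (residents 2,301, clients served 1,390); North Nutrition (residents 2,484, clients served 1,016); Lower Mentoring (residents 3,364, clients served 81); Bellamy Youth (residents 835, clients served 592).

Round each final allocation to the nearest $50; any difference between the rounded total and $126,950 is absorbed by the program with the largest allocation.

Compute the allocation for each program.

West Transit: $49,850 · North Nutrition: $39,850 · Lower Mentoring: $16,600 · Bellamy Youth: $20,650

Totals — residents 8,984, clients served 3,079.
Combined weights (30% residents + 70% clients served): West Transit 0.3928; North Nutrition 0.3139; Lower Mentoring 0.1307; Bellamy Youth 0.1625.
Proportional shares: West Transit 49,872.09; North Nutrition 39,853.61; Lower Mentoring 16,598.47; Bellamy Youth 20,625.83.
After rounding ($50): West Transit $49,850; North Nutrition $39,850; Lower Mentoring $16,600; Bellamy Youth $20,650. Sum = $126,950.
Sum already equals the total — no adjustment.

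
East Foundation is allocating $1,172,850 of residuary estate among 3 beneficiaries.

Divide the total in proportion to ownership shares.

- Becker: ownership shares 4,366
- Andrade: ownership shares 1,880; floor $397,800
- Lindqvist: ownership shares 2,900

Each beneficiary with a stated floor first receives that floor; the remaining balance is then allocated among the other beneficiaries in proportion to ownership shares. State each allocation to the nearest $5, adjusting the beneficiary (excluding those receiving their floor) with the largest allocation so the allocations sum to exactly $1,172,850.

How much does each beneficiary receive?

Becker: $465,715; Andrade: $397,800; Lindqvist: $309,335

Minimums first: Andrade $397,800. Balance $775,050.
Balance split over remaining ownership shares 7,266: Becker 465,712.68 → $465,715; Lindqvist 309,337.32 → $309,335.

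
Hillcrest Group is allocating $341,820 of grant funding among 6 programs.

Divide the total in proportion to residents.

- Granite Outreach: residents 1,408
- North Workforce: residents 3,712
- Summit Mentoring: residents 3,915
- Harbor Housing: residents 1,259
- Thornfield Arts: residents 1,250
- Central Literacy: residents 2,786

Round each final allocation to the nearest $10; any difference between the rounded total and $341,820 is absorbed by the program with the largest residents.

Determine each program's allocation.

Residents total: 14,330.
Pro-rata amounts: Granite Outreach 1,408/14,330 × $341,820 = 33,585.66; North Workforce 3,712/14,330 × $341,820 = 88,544.02; Summit Mentoring 3,915/14,330 × $341,820 = 93,386.27; Harbor Housing 1,259/14,330 × $341,820 = 30,031.50; Thornfield Arts 1,250/14,330 × $341,820 = 29,816.82; Central Literacy 2,786/14,330 × $341,820 = 66,455.72.
Rounded to nearest $10: Granite Outreach $33,590; North Workforce $88,540; Summit Mentoring $93,390; Harbor Housing $30,030; Thornfield Arts $29,820; Central Literacy $66,460. Sum = $341,830.
Difference $341,820 − $341,830 = −$10 applied to largest residents (Summit Mentoring): Summit Mentoring becomes $93,380.

Granite Outreach: $33,590 | North Workforce: $88,540 | Summit Mentoring: $93,380 | Harbor Housing: $30,030 | Thornfield Arts: $29,820 | Central Literacy: $66,460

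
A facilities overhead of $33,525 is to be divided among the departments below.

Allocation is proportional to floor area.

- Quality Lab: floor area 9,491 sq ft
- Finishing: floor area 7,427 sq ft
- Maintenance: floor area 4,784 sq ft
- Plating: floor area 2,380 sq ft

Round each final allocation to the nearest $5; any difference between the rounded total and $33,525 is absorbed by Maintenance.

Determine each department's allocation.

Quality Lab: $13,215 | Finishing: $10,340 | Maintenance: $6,655 | Plating: $3,315

Total floor area = 24,082.
Unrounded shares: Quality Lab 9,491/24,082 × $33,525 = 13,212.60; Finishing 7,427/24,082 × $33,525 = 10,339.26; Maintenance 4,784/24,082 × $33,525 = 6,659.90; Plating 2,380/24,082 × $33,525 = 3,313.24.
At nearest $5: Quality Lab $13,215; Finishing $10,340; Maintenance $6,660; Plating $3,315. Sum = $33,530.
Difference $33,525 − $33,530 = −$5 applied to Maintenance: Maintenance becomes $6,655.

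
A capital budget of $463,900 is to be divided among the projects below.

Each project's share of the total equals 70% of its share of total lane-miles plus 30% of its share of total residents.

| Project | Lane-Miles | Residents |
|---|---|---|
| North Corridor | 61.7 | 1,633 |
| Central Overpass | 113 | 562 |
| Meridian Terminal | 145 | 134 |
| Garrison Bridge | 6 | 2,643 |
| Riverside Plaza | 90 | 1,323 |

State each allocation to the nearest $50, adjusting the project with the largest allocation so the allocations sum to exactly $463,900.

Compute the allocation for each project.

Lane-miles total 415.7; residents total 6,295.
Blended shares (70% lane-miles + 30% residents): North Corridor 0.1817; Central Overpass 0.2171; Meridian Terminal 0.2506; Garrison Bridge 0.1361; Riverside Plaza 0.2146.
Pro-rata amounts: North Corridor 84,300.24; Central Overpass 100,696.27; Meridian Terminal 116,231.30; Garrison Bridge 63,118.49; Riverside Plaza 99,553.70.
After rounding ($50): North Corridor $84,300; Central Overpass $100,700; Meridian Terminal $116,250; Garrison Bridge $63,100; Riverside Plaza $99,550. Sum = $463,900.
No rounding difference to absorb.

North Corridor: $84,300 · Central Overpass: $100,700 · Meridian Terminal: $116,250 · Garrison Bridge: $63,100 · Riverside Plaza: $99,550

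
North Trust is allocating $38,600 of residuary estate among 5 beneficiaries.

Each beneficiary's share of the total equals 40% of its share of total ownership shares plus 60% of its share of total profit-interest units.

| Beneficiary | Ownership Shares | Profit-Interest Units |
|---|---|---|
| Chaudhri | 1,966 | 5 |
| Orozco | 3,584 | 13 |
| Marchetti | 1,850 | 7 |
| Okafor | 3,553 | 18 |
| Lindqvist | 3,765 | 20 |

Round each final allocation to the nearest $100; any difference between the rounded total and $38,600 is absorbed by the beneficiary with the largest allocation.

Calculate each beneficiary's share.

Ownership shares total 14,718; profit-interest units total 63.
Combined weights (40% ownership shares + 60% profit-interest units): Chaudhri 0.1011; Orozco 0.2212; Marchetti 0.1169; Okafor 0.2680; Lindqvist 0.2928.
Raw shares: Chaudhri 3,900.54; Orozco 8,538.86; Marchetti 4,514.09; Okafor 10,344.44; Lindqvist 11,302.08.
After rounding ($100): Chaudhri $3,900; Orozco $8,500; Marchetti $4,500; Okafor $10,300; Lindqvist $11,300. Sum = $38,500.
Difference $38,600 − $38,500 = +$100 applied to largest allocation (Lindqvist): Lindqvist becomes $11,400.

Chaudhri: $3,900; Orozco: $8,500; Marchetti: $4,500; Okafor: $10,300; Lindqvist: $11,400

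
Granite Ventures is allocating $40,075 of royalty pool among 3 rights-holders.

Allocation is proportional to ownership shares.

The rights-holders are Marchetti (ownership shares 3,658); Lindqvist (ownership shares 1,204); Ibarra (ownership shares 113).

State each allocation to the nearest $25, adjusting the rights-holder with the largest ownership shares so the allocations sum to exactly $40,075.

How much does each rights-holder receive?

Marchetti: $29,475 | Lindqvist: $9,700 | Ibarra: $900

Combined ownership shares = 3,658 + 1,204 + 113 = 4,975.
Unrounded shares: Marchetti 29,466.20; Lindqvist 9,698.55; Ibarra 910.25.
After rounding ($25): Marchetti $29,475; Lindqvist $9,700; Ibarra $900. Sum = $40,075.
Sum already equals the total — no adjustment.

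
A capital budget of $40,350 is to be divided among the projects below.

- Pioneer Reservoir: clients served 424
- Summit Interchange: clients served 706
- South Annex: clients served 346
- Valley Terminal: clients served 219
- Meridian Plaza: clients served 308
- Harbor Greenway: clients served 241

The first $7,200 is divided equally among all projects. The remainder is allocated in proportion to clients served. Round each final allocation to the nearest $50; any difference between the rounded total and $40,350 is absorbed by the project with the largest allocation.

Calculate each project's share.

Equal tier: $7,200 ÷ 6 = $1,200 apiece.
Remainder $33,150 by clients served (total 2,244): Pioneer Reservoir 6,263.64 → $6,250; Summit Interchange 10,429.55 → $10,450; South Annex 5,111.36 → $5,100; Valley Terminal 3,235.23 → $3,250; Meridian Plaza 4,550.00 → $4,550; Harbor Greenway 3,560.23 → $3,550.
Totals: Pioneer Reservoir $1,200 + $6,250 = $7,450; Summit Interchange $1,200 + $10,450 = $11,650; South Annex $1,200 + $5,100 = $6,300; Valley Terminal $1,200 + $3,250 = $4,450; Meridian Plaza $1,200 + $4,550 = $5,750; Harbor Greenway $1,200 + $3,550 = $4,750.

Pioneer Reservoir: $7,450; Summit Interchange: $11,650; South Annex: $6,300; Valley Terminal: $4,450; Meridian Plaza: $5,750; Harbor Greenway: $4,750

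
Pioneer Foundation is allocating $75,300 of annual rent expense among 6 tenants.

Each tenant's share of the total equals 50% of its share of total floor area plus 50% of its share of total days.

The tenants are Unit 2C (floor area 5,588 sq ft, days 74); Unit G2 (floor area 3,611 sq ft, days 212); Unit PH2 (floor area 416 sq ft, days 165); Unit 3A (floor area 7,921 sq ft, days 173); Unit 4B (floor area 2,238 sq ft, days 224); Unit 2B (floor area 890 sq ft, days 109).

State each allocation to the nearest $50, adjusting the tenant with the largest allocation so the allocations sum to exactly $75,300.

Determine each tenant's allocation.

Unit 2C: $13,100 | Unit G2: $14,900 | Unit PH2: $7,250 | Unit 3A: $21,250 | Unit 4B: $12,900 | Unit 2B: $5,900

Totals — floor area 20,664, days 957.
Blended shares (50% floor area + 50% days): Unit 2C 0.1739; Unit G2 0.1981; Unit PH2 0.0963; Unit 3A 0.2820; Unit 4B 0.1712; Unit 2B 0.0785.
Raw shares: Unit 2C 13,092.67; Unit G2 14,919.71; Unit PH2 7,249.34; Unit 3A 21,238.25; Unit 4B 12,890.20; Unit 2B 5,909.83.
After rounding ($50): Unit 2C $13,100; Unit G2 $14,900; Unit PH2 $7,250; Unit 3A $21,250; Unit 4B $12,900; Unit 2B $5,900. Sum = $75,300.
No rounding difference to absorb.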